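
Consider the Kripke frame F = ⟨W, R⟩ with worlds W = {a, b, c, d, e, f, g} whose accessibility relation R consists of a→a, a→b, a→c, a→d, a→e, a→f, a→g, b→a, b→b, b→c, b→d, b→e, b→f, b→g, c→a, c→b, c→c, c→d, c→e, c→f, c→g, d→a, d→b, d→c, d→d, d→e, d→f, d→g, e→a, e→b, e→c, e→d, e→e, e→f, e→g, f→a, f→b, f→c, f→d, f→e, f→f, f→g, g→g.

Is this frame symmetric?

Symmetric: no — a R g but not g R a.

No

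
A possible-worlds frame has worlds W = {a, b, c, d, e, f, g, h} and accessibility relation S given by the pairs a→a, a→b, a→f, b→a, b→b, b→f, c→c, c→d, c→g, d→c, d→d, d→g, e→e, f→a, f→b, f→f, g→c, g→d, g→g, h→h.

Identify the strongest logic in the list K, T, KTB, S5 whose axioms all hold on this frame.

Reflexive (axiom T): yes — every world is S-related to itself.
Symmetric (axiom B): yes — every pair in S has its reverse in S.
Euclidean (axiom 5): yes — any two successors of a common world are S-related.
So F validates K, T, KTB, S5. The strongest is S5.

S5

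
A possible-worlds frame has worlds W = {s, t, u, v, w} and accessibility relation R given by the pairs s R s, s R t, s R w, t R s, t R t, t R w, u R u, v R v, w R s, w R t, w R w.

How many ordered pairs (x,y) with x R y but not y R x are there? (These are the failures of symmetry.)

R is symmetric; there are no such tuples.

0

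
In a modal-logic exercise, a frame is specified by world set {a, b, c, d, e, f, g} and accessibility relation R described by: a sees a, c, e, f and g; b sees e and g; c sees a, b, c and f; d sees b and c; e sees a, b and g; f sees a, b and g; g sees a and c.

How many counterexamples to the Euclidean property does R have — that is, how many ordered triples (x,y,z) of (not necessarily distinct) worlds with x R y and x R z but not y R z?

Enumerating: (a,c,e), (a,c,g), (a,e,c), (a,e,e), (a,e,f), (a,f,c), (a,f,e), (a,f,f), (a,g,e), (a,g,f), (a,g,g), (b,e,e), … and 21 more.
Total: 33.

33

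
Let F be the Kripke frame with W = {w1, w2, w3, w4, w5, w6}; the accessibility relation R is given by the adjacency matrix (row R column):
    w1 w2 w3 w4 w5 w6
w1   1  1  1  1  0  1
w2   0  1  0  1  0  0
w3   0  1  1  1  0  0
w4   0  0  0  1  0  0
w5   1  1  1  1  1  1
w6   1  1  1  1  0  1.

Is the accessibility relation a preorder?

Reflexive: yes — every world is R-related to itself.
Transitive: yes — every two-step R-path is closed by a direct edge.
So R is a preorder.

Yes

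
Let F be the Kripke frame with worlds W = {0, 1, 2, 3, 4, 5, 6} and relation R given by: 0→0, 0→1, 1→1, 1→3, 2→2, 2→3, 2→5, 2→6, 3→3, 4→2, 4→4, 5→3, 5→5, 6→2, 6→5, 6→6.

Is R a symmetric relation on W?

No

Symmetric: no — 0 R 1 but not 1 R 0.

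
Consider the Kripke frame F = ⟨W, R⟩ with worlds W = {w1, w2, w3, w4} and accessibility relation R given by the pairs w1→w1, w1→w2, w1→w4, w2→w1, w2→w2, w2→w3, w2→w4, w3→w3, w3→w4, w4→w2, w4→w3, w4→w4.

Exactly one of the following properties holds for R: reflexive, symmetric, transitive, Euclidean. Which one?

Reflexive: yes — every world is R-related to itself.
Symmetric: no — w1 R w4 but not w4 R w1.
Transitive: no — w1 R w2 and w2 R w3, but not w1 R w3.
Euclidean: no — w2 R w1 and w2 R w3, but not w1 R w3.
Only reflexive holds.

reflexive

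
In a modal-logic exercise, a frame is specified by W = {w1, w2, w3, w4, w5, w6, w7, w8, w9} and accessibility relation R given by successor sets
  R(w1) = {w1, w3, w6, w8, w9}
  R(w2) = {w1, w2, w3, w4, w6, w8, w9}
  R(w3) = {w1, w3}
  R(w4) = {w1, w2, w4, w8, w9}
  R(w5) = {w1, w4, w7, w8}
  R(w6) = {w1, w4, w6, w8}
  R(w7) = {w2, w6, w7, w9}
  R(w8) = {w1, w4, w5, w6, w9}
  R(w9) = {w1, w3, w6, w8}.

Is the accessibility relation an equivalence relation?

Reflexive: no — w5 is not related to itself.
Symmetric: no — w2 R w1 but not w1 R w2.
Transitive: no — w1 R w6 and w6 R w4, but not w1 R w4.
So R is not an equivalence relation.

No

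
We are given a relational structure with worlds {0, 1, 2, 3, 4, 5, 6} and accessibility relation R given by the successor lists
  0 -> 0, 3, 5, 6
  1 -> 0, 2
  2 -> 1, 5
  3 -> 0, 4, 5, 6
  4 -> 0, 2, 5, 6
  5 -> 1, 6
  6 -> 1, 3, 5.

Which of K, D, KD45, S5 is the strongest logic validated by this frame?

Serial (axiom D): yes — every world has a successor (e.g. 0 R 0).
Euclidean (axiom 5): no — 0 R 5 and 0 R 3, but not 5 R 3.
Transitive (axiom 4): no — 0 R 3 and 3 R 4, but not 0 R 4.
Reflexive (axiom T): no — 1 is not related to itself.
So F validates K, D; KD45 would additionally require R to be Euclidean and transitive. The strongest is D.

D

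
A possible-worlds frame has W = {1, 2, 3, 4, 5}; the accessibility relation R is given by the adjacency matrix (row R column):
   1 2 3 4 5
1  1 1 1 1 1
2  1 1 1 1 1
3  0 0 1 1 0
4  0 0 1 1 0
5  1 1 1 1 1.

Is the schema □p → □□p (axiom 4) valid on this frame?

Yes

The schema 4 characterises exactly the transitive frames.
Transitive: yes — every two-step R-path is closed by a direct edge.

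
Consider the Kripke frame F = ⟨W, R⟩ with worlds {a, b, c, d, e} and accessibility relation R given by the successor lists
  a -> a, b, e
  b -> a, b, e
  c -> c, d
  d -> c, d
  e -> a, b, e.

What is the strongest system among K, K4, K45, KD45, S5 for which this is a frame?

S5

Transitive (axiom 4): yes — every two-step R-path is closed by a direct edge.
Euclidean (axiom 5): yes — any two successors of a common world are R-related.
Serial (axiom D): yes — every world has a successor (e.g. a R a).
Reflexive (axiom T): yes — every world is R-related to itself.
So F validates K, K4, K45, KD45, S5. The strongest is S5.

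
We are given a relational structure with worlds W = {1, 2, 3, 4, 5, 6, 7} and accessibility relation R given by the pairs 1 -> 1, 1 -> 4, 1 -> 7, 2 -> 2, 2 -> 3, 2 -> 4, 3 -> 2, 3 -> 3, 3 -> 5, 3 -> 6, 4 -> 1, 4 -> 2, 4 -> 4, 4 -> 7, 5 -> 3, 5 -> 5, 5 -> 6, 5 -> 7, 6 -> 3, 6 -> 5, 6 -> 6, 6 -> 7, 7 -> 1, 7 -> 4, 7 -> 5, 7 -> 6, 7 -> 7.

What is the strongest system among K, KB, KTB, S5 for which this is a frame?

KTB

Symmetric (axiom B): yes — every pair in R has its reverse in R.
Reflexive (axiom T): yes — every world is R-related to itself.
Euclidean (axiom 5): no — 2 R 3 and 2 R 4, but not 3 R 4.
So F validates K, KB, KTB; S5 would additionally require R to be Euclidean. The strongest is KTB.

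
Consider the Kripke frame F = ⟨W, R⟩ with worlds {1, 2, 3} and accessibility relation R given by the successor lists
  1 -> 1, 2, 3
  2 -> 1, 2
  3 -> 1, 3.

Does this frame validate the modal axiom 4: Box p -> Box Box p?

No

Axiom 4 corresponds to the accessibility relation being transitive.
Transitive: no — 2 R 1 and 1 R 3, but not 2 R 3.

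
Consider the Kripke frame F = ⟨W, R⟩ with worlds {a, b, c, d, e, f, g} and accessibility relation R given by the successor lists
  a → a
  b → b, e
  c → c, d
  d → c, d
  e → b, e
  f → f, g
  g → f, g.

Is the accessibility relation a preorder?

Reflexive: yes — every world is R-related to itself.
Transitive: yes — every two-step R-path is closed by a direct edge.
So R is a preorder.

Yes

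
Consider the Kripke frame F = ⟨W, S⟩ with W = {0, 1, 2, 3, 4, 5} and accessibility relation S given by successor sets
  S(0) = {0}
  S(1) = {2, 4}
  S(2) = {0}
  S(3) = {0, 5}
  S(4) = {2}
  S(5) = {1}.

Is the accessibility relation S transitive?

No

Transitive: no — 1 S 2 and 2 S 0, but not 1 S 0.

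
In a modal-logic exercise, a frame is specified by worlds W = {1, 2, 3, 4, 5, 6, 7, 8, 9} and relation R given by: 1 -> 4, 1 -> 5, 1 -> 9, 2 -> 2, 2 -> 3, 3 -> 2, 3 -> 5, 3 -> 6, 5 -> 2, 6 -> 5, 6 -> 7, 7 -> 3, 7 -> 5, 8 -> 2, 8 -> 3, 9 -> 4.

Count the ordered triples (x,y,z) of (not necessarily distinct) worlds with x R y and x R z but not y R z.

23

Enumerating: (1,4,4), (1,4,5), (1,4,9), (1,5,4), (1,5,5), (1,5,9), (1,9,5), (1,9,9), (2,3,3), (3,2,5), (3,2,6), (3,5,5), … and 11 more.
Total: 23.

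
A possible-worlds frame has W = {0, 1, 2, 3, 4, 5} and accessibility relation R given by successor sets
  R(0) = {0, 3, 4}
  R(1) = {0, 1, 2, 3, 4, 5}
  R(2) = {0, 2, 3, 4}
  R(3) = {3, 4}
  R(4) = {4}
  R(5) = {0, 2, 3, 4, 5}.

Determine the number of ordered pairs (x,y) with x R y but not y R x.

Enumerating: (0,3), (0,4), (1,0), (1,2), (1,3), (1,4), (1,5), (2,0), (2,3), (2,4), (3,4), (5,0), (5,2), (5,3), (5,4).

15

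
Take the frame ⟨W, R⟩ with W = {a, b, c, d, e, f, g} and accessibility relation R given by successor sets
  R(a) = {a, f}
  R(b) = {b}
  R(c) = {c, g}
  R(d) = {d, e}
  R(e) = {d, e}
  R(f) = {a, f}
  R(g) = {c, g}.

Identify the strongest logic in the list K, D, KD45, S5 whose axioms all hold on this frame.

S5

Serial (axiom D): yes — every world has a successor (e.g. a R a).
Euclidean (axiom 5): yes — any two successors of a common world are R-related.
Transitive (axiom 4): yes — every two-step R-path is closed by a direct edge.
Reflexive (axiom T): yes — every world is R-related to itself.
So F validates K, D, KD45, S5. The strongest is S5.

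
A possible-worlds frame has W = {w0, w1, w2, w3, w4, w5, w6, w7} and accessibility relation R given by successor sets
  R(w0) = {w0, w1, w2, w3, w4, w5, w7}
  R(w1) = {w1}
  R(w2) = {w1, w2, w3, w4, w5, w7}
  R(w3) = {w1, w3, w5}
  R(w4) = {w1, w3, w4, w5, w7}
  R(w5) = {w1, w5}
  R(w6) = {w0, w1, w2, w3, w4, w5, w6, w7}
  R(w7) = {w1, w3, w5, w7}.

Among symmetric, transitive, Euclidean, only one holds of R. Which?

transitive

Symmetric: no — w0 R w1 but not w1 R w0.
Transitive: yes — every two-step R-path is closed by a direct edge.
Euclidean: no — w0 R w1 and w0 R w2, but not w1 R w2.
Only transitive holds.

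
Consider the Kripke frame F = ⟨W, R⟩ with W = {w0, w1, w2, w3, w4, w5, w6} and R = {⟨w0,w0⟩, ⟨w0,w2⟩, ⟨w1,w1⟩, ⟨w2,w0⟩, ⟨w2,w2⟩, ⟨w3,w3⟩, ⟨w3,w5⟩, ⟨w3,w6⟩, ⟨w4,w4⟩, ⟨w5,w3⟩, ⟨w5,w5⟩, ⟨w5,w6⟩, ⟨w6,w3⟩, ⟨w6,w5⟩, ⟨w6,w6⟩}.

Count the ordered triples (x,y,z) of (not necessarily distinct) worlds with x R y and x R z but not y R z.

R is Euclidean; there are no such tuples.

0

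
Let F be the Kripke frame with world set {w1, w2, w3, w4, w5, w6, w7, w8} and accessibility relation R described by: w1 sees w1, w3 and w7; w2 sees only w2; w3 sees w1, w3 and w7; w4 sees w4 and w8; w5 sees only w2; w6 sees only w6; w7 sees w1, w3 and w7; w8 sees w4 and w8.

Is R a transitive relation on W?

Yes

Transitive: yes — every two-step R-path is closed by a direct edge.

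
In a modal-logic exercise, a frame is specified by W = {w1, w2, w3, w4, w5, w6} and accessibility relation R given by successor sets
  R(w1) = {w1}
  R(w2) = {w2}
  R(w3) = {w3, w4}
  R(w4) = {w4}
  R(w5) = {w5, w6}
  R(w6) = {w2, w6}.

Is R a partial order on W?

No

Reflexive: yes — every world is R-related to itself.
Transitive: no — w5 R w6 and w6 R w2, but not w5 R w2.
Antisymmetric: yes — no distinct pair is related both ways.
So R is not a partial order.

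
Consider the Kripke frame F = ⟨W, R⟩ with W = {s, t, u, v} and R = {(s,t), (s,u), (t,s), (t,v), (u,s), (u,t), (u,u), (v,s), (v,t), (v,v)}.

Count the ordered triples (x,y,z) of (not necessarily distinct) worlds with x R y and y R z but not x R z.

Enumerating: (s,t,s), (s,t,v), (s,u,s), (t,s,t), (t,s,u), (t,v,t), (u,t,v), (v,s,u).

8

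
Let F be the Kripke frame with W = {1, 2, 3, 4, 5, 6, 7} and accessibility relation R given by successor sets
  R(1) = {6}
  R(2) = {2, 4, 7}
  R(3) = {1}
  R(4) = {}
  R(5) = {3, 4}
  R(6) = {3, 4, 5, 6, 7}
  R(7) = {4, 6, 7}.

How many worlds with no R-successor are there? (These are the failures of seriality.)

Enumerating: 4.

1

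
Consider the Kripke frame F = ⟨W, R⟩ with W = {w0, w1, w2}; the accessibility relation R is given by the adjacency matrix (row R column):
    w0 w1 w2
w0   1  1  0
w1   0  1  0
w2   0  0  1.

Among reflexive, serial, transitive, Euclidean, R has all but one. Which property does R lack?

Reflexive: yes — every world is R-related to itself.
Serial: yes — every world has a successor (e.g. w0 R w0).
Transitive: yes — every two-step R-path is closed by a direct edge.
Euclidean: no — w0 R w1 and w0 R w0, but not w1 R w0.
Only Euclidean fails.

Euclidean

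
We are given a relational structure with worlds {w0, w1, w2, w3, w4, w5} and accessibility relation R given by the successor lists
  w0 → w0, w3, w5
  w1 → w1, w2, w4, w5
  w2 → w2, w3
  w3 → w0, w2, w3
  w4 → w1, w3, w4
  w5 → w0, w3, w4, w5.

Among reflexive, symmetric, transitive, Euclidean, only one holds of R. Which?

Reflexive: yes — every world is R-related to itself.
Symmetric: no — w1 R w2 but not w2 R w1.
Transitive: no — w0 R w3 and w3 R w2, but not w0 R w2.
Euclidean: no — w0 R w3 and w0 R w5, but not w3 R w5.
Only reflexive holds.

reflexive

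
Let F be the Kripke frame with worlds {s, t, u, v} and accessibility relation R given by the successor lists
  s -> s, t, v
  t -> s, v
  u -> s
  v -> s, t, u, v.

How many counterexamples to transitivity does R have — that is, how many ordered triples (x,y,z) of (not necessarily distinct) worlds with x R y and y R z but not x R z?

Enumerating: (s,v,u), (t,s,t), (t,v,t), (t,v,u), (u,s,t), (u,s,v).

6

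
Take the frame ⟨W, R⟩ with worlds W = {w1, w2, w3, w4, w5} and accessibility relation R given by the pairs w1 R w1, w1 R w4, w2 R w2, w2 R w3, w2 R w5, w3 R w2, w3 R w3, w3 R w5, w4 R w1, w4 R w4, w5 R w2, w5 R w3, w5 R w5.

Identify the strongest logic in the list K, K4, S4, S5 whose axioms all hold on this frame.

S5

Transitive (axiom 4): yes — every two-step R-path is closed by a direct edge.
Reflexive (axiom T): yes — every world is R-related to itself.
Euclidean (axiom 5): yes — any two successors of a common world are R-related.
So F validates K, K4, S4, S5. The strongest is S5.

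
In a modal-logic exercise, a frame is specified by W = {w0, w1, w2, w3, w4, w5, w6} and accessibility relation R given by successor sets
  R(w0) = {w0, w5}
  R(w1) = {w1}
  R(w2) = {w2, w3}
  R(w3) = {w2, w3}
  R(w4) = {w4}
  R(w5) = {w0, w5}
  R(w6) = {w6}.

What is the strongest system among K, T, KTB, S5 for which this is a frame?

S5

Reflexive (axiom T): yes — every world is R-related to itself.
Symmetric (axiom B): yes — every pair in R has its reverse in R.
Euclidean (axiom 5): yes — any two successors of a common world are R-related.
So F validates K, T, KTB, S5. The strongest is S5.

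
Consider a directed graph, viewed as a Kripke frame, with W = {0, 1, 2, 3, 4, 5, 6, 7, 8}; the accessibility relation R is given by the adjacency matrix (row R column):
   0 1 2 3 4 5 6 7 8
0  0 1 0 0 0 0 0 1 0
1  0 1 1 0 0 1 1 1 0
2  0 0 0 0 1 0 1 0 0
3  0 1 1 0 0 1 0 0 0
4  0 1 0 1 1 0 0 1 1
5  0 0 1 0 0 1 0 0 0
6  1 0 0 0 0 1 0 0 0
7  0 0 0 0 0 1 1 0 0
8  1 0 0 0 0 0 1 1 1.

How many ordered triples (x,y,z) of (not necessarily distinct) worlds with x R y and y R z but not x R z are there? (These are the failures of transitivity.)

36

Enumerating: (0,1,2), (0,1,5), (0,1,6), (0,7,5), (0,7,6), (1,2,4), (1,6,0), (2,4,1), (2,4,3), (2,4,7), (2,4,8), (2,6,0), … and 24 more.
Total: 36.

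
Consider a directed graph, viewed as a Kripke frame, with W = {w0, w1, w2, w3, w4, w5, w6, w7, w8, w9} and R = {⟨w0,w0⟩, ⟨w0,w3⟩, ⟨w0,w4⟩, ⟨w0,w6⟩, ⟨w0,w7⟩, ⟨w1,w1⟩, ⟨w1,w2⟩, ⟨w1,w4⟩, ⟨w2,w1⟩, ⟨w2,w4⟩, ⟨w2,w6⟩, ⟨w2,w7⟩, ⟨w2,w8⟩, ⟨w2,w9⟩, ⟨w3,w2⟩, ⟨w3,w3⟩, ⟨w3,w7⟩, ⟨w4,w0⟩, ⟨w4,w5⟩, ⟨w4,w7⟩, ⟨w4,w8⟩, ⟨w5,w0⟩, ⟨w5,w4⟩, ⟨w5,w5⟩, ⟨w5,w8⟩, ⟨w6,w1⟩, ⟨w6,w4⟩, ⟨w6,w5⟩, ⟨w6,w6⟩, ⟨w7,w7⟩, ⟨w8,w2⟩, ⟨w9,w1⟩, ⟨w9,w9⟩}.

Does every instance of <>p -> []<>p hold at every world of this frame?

No

The schema 5 characterises exactly the Euclidean frames.
Euclidean: no — w0 R w3 and w0 R w4, but not w3 R w4.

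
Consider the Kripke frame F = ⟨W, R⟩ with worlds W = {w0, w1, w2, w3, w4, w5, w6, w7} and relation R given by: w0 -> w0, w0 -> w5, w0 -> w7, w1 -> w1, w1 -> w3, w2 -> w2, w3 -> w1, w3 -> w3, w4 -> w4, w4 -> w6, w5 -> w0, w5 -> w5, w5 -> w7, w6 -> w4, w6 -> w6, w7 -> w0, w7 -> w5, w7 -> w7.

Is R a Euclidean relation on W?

Yes

Euclidean: yes — any two successors of a common world are R-related.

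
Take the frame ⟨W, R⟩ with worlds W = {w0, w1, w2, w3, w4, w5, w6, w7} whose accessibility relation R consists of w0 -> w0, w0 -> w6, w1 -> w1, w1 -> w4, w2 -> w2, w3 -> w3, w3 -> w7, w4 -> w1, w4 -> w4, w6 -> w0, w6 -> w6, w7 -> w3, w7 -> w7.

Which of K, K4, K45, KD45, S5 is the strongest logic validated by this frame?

Transitive (axiom 4): yes — every two-step R-path is closed by a direct edge.
Euclidean (axiom 5): yes — any two successors of a common world are R-related.
Serial (axiom D): no — w5 has no R-successor.
Reflexive (axiom T): no — w5 is not related to itself.
So F validates K, K4, K45; KD45 would additionally require R to be serial. The strongest is K45.

K45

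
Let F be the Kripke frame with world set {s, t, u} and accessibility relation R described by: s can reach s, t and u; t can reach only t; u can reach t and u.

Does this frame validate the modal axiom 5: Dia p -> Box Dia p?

Axiom 5 corresponds to the accessibility relation being Euclidean.
Euclidean: no — s R t and s R u, but not t R u.

No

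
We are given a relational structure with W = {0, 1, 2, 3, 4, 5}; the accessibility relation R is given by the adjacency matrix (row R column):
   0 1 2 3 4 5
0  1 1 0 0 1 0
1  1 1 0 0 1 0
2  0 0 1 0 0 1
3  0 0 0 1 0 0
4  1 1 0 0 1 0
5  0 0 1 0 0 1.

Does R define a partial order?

No

Reflexive: yes — every world is R-related to itself.
Transitive: yes — every two-step R-path is closed by a direct edge.
Antisymmetric: no — 0 R 1 and 1 R 0 with 0 ≠ 1.
So R is not a partial order.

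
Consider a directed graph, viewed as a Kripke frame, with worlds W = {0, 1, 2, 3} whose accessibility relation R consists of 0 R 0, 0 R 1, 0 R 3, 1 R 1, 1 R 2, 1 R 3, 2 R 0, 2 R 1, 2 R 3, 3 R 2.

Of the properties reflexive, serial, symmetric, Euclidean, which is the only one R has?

Reflexive: no — 2 is not related to itself.
Serial: yes — every world has a successor (e.g. 0 R 0).
Symmetric: no — 0 R 1 but not 1 R 0.
Euclidean: no — 0 R 3 and 0 R 1, but not 3 R 1.
Only serial holds.

serial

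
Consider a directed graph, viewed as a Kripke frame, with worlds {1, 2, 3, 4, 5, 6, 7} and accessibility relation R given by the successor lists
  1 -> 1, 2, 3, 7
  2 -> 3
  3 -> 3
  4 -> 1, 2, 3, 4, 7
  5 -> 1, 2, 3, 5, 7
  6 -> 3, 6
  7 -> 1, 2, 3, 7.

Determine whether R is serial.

Serial: yes — every world has a successor (e.g. 1 R 1).

Yes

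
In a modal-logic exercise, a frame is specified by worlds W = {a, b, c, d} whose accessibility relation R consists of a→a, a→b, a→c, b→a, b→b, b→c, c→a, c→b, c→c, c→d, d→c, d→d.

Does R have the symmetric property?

Yes

Symmetric: yes — every pair in R has its reverse in R.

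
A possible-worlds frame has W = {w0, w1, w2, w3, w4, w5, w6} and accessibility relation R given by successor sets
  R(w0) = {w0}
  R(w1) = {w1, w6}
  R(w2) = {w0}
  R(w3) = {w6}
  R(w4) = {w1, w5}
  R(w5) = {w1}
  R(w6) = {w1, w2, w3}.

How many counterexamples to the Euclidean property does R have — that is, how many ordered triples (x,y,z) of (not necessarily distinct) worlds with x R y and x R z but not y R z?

Enumerating: (w1,w6,w6), (w3,w6,w6), (w4,w1,w5), (w4,w5,w5), (w6,w1,w2), (w6,w1,w3), (w6,w2,w1), (w6,w2,w2), (w6,w2,w3), (w6,w3,w1), (w6,w3,w2), (w6,w3,w3).

12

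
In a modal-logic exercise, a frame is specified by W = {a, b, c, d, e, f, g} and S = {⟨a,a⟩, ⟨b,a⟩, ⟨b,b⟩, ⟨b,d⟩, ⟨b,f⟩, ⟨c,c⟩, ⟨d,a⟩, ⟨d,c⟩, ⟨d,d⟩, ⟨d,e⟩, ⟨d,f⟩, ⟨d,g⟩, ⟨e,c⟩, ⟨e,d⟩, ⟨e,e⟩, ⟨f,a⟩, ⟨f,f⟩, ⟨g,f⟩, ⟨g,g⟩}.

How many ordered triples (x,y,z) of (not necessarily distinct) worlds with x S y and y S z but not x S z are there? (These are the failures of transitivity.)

Enumerating: (b,d,c), (b,d,e), (b,d,g), (e,d,a), (e,d,f), (e,d,g), (g,f,a).

7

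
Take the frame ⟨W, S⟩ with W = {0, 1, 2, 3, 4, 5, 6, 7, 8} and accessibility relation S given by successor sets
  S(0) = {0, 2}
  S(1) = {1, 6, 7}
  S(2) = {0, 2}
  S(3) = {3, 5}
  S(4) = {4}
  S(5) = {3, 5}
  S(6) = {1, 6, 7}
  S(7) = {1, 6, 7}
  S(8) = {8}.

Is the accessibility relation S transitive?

Yes

Transitive: yes — every two-step S-path is closed by a direct edge.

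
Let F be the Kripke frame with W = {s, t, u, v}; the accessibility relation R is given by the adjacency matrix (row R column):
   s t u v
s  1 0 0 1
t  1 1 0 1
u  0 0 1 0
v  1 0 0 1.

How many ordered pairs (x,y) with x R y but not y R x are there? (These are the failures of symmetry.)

Enumerating: (t,s), (t,v).

2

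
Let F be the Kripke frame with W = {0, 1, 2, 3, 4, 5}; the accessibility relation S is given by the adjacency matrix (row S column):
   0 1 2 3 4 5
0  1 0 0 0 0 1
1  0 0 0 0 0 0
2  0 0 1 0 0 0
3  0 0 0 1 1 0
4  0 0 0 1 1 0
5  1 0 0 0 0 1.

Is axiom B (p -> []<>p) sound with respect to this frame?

The schema B characterises exactly the symmetric frames.
Symmetric: yes — every pair in S has its reverse in S.

Yes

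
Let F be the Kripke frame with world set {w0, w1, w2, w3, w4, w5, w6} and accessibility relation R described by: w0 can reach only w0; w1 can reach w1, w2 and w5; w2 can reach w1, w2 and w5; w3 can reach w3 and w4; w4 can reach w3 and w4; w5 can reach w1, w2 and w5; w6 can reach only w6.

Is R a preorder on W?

Reflexive: yes — every world is R-related to itself.
Transitive: yes — every two-step R-path is closed by a direct edge.
So R is a preorder.

Yes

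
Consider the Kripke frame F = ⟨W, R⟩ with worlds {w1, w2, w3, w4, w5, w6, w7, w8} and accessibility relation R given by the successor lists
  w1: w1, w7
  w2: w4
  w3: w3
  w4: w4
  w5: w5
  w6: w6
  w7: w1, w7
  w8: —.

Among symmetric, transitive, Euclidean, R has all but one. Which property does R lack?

symmetric

Symmetric: no — w2 R w4 but not w4 R w2.
Transitive: yes — every two-step R-path is closed by a direct edge.
Euclidean: yes — any two successors of a common world are R-related.
Only symmetric fails.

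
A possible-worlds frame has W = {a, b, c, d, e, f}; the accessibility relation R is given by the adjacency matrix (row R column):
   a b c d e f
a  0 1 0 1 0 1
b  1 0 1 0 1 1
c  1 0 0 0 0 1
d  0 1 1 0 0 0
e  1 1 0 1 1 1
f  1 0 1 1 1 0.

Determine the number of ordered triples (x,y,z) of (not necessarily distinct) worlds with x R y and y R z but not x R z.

31

Enumerating: (a,b,a), (a,b,c), (a,b,e), (a,d,c), (a,f,a), (a,f,c), (a,f,e), (b,a,b), (b,a,d), (b,e,b), (b,e,d), (b,f,d), … and 19 more.
Total: 31.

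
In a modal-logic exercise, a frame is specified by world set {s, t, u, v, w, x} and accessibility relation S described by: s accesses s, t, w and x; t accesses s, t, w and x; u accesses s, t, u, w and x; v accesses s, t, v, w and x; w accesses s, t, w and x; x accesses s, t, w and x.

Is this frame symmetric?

Symmetric: no — u S s but not s S u.

No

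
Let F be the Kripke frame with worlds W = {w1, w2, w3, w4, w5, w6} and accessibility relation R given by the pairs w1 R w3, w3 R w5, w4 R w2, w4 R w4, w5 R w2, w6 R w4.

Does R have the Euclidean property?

No

Euclidean: no — w1 R w3 and w1 R w3, but not w3 R w3.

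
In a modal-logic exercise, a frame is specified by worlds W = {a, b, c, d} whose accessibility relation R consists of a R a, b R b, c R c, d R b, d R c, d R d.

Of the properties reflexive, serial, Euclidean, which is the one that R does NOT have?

Euclidean

Reflexive: yes — every world is R-related to itself.
Serial: yes — every world has a successor (e.g. a R a).
Euclidean: no — d R b and d R c, but not b R c.
Only Euclidean fails.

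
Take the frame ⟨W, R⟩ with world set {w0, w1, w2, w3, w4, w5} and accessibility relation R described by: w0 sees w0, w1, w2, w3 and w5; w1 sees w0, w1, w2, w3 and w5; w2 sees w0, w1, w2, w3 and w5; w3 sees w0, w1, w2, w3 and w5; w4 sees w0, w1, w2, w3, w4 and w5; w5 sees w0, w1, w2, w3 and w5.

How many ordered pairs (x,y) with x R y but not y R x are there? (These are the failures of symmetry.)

Enumerating: (w4,w0), (w4,w1), (w4,w2), (w4,w3), (w4,w5).

5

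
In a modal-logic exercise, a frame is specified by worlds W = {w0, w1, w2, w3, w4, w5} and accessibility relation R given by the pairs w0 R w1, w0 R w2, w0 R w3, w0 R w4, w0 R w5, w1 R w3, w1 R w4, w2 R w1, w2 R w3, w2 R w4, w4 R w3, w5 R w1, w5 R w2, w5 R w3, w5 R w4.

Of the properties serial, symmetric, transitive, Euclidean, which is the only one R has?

Serial: no — w3 has no R-successor.
Symmetric: no — w0 R w1 but not w1 R w0.
Transitive: yes — every two-step R-path is closed by a direct edge.
Euclidean: no — w0 R w1 and w0 R w2, but not w1 R w2.
Only transitive holds.

transitive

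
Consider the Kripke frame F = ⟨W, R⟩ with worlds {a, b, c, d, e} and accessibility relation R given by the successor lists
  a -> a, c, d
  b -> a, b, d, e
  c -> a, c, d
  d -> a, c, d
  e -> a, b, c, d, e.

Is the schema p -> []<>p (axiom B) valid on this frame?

No

By correspondence theory, B is valid on a frame iff R is symmetric.
Symmetric: no — b R a but not a R b.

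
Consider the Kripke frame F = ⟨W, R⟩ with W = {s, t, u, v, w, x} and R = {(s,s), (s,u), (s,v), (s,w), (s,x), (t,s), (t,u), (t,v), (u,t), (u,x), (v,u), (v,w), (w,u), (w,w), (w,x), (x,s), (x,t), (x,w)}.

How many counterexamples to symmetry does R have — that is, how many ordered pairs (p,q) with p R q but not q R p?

Enumerating: (s,u), (s,v), (s,w), (t,s), (t,v), (u,x), (v,u), (v,w), (w,u), (x,t).

10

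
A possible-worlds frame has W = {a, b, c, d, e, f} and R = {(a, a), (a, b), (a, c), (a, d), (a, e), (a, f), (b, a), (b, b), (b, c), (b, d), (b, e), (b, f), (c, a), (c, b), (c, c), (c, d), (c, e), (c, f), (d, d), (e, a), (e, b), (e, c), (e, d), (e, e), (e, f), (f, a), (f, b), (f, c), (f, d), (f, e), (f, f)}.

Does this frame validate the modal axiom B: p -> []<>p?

No

By correspondence theory, B is valid on a frame iff R is symmetric.
Symmetric: no — a R d but not d R a.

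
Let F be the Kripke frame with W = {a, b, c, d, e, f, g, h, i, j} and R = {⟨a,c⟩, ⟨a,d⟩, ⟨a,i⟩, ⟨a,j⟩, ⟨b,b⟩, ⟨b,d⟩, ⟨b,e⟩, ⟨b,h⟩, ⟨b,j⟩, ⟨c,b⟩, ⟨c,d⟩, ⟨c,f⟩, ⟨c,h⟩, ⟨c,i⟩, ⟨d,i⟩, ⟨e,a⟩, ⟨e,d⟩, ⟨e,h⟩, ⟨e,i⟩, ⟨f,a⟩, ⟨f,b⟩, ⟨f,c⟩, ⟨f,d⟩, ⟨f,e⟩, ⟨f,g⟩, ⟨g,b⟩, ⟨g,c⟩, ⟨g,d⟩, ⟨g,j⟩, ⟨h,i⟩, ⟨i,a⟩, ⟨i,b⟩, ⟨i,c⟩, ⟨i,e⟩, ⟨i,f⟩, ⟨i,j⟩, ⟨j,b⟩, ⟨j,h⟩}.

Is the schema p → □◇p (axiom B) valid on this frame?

The schema B characterises exactly the symmetric frames.
Symmetric: no — a R c but not c R a.

No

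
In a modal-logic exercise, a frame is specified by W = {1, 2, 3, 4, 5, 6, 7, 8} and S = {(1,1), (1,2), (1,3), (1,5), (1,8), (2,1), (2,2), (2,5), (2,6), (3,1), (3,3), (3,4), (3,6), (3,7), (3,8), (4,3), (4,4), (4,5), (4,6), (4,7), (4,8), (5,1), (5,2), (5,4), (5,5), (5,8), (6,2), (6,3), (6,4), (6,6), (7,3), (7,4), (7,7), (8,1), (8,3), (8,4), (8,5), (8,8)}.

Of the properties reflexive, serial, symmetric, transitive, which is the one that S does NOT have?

Reflexive: yes — every world is S-related to itself.
Serial: yes — every world has a successor (e.g. 1 S 1).
Symmetric: yes — every pair in S has its reverse in S.
Transitive: no — 1 S 2 and 2 S 6, but not 1 S 6.
Only transitive fails.

transitive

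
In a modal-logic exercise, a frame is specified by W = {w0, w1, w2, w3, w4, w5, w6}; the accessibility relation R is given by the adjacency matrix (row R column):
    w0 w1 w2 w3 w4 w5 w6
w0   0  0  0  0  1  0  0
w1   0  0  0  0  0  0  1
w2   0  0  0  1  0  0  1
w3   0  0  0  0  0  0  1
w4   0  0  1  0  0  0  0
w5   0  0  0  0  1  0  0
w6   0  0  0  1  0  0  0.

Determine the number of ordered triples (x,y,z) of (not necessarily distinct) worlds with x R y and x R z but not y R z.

Enumerating: (w0,w4,w4), (w1,w6,w6), (w2,w3,w3), (w2,w6,w6), (w3,w6,w6), (w4,w2,w2), (w5,w4,w4), (w6,w3,w3).

8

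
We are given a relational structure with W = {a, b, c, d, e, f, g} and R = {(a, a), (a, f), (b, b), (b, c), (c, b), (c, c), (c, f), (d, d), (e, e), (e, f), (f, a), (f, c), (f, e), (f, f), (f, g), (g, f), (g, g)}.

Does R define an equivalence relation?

Reflexive: yes — every world is R-related to itself.
Symmetric: yes — every pair in R has its reverse in R.
Transitive: no — a R f and f R c, but not a R c.
So R is not an equivalence relation.

No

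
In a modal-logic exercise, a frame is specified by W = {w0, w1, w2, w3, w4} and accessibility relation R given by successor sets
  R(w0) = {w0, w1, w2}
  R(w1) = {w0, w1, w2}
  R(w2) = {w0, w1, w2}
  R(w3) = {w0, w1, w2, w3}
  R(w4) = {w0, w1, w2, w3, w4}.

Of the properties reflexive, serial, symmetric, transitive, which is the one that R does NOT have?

symmetric

Reflexive: yes — every world is R-related to itself.
Serial: yes — every world has a successor (e.g. w0 R w0).
Symmetric: no — w3 R w0 but not w0 R w3.
Transitive: yes — every two-step R-path is closed by a direct edge.
Only symmetric fails.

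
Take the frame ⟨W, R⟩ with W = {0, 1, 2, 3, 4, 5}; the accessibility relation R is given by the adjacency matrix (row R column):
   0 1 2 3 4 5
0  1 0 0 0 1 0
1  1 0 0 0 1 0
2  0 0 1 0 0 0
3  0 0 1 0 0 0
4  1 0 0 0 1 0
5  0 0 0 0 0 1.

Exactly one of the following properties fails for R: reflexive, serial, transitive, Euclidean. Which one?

Reflexive: no — 1 is not related to itself.
Serial: yes — every world has a successor (e.g. 0 R 0).
Transitive: yes — every two-step R-path is closed by a direct edge.
Euclidean: yes — any two successors of a common world are R-related.
Only reflexive fails.

reflexive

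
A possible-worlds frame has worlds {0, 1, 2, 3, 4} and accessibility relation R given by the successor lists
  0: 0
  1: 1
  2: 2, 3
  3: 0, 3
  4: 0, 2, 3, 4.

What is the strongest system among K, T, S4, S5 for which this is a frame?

Reflexive (axiom T): yes — every world is R-related to itself.
Transitive (axiom 4): no — 2 R 3 and 3 R 0, but not 2 R 0.
Euclidean (axiom 5): no — 4 R 0 and 4 R 2, but not 0 R 2.
So F validates K, T; S4 would additionally require R to be transitive. The strongest is T.

T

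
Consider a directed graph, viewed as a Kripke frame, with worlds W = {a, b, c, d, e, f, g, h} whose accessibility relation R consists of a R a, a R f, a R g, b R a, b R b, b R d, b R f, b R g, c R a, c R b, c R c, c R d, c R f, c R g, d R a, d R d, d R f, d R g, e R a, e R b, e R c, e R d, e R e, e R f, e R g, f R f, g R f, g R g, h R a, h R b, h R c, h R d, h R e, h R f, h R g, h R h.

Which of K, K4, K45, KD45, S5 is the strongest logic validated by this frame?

Transitive (axiom 4): yes — every two-step R-path is closed by a direct edge.
Euclidean (axiom 5): no — a R f and a R g, but not f R g.
Serial (axiom D): yes — every world has a successor (e.g. a R a).
Reflexive (axiom T): yes — every world is R-related to itself.
So F validates K, K4; K45 would additionally require R to be Euclidean. The strongest is K4.

K4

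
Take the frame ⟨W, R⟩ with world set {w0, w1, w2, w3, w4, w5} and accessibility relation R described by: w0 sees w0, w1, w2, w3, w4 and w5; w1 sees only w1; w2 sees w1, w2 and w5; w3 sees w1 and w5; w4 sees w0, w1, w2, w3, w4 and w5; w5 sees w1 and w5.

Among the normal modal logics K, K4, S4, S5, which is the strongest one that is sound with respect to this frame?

Transitive (axiom 4): yes — every two-step R-path is closed by a direct edge.
Reflexive (axiom T): no — w3 is not related to itself.
Euclidean (axiom 5): no — w0 R w1 and w0 R w2, but not w1 R w2.
So F validates K, K4; S4 would additionally require R to be reflexive. The strongest is K4.

K4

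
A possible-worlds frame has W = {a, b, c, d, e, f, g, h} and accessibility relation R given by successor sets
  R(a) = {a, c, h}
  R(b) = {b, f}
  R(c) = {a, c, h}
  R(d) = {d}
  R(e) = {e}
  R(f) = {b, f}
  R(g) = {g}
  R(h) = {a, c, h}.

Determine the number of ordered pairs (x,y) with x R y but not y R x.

R is symmetric; there are no such tuples.

0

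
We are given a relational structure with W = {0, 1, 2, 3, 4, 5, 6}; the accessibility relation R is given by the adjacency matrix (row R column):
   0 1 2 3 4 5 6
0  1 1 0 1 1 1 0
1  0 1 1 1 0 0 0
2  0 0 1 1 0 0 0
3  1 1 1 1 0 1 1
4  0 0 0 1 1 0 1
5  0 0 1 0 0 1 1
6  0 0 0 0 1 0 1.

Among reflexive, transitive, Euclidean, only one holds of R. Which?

reflexive

Reflexive: yes — every world is R-related to itself.
Transitive: no — 0 R 1 and 1 R 2, but not 0 R 2.
Euclidean: no — 0 R 1 and 0 R 4, but not 1 R 4.
Only reflexive holds.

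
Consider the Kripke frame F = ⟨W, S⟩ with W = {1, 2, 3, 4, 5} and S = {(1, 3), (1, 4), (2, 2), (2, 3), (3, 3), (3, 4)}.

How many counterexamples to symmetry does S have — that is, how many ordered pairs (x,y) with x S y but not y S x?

Enumerating: (1,3), (1,4), (2,3), (3,4).

4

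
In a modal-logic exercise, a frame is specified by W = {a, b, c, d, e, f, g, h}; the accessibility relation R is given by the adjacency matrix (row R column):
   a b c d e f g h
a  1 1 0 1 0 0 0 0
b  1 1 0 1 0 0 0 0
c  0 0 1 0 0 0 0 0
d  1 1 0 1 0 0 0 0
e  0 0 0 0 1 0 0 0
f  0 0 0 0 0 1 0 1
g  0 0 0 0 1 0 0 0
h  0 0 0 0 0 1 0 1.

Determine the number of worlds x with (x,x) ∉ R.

Enumerating: g.

1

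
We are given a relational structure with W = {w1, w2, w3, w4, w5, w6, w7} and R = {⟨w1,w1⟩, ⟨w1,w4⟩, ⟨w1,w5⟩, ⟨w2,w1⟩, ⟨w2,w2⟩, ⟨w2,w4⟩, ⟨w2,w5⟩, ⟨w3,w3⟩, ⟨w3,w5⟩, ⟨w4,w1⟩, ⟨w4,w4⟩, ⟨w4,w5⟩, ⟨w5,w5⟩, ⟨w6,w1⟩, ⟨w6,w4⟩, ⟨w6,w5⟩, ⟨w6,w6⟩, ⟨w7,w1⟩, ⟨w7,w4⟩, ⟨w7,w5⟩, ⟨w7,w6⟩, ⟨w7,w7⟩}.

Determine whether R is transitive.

Yes

Transitive: yes — every two-step R-path is closed by a direct edge.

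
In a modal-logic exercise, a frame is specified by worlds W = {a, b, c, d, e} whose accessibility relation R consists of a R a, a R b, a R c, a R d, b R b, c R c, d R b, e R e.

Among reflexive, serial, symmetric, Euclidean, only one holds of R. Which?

Reflexive: no — d is not related to itself.
Serial: yes — every world has a successor (e.g. a R a).
Symmetric: no — a R b but not b R a.
Euclidean: no — a R b and a R c, but not b R c.
Only serial holds.

serial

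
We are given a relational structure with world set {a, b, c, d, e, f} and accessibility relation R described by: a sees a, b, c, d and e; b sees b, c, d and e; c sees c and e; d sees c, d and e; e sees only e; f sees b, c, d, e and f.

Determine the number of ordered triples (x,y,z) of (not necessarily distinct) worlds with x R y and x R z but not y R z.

Enumerating: (a,b,a), (a,c,a), (a,c,b), (a,c,d), (a,d,a), (a,d,b), (a,e,a), (a,e,b), (a,e,c), (a,e,d), (b,c,b), (b,c,d), … and 18 more.
Total: 30.

30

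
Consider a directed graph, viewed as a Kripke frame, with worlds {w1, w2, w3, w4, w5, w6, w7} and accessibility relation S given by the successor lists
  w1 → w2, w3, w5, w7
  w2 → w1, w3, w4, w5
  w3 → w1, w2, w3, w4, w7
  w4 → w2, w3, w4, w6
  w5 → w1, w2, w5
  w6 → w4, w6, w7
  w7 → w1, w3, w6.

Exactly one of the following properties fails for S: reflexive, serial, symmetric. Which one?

reflexive

Reflexive: no — w1 is not related to itself.
Serial: yes — every world has a successor (e.g. w1 S w2).
Symmetric: yes — every pair in S has its reverse in S.
Only reflexive fails.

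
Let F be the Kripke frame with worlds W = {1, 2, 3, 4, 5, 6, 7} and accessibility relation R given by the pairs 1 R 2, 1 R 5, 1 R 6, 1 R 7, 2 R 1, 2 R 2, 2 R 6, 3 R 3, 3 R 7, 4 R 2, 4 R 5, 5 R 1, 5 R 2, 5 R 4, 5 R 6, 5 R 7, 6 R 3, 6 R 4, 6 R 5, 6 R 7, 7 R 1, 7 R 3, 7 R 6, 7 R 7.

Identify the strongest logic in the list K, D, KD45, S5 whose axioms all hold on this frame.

D

Serial (axiom D): yes — every world has a successor (e.g. 1 R 2).
Euclidean (axiom 5): no — 1 R 2 and 1 R 5, but not 2 R 5.
Transitive (axiom 4): no — 1 R 5 and 5 R 4, but not 1 R 4.
Reflexive (axiom T): no — 1 is not related to itself.
So F validates K, D; KD45 would additionally require R to be Euclidean and transitive. The strongest is D.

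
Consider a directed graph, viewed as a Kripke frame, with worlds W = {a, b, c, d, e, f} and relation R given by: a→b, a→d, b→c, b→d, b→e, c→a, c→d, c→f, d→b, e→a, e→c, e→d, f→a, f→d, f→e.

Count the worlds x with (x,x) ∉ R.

6

Enumerating: a, b, c, d, e, f.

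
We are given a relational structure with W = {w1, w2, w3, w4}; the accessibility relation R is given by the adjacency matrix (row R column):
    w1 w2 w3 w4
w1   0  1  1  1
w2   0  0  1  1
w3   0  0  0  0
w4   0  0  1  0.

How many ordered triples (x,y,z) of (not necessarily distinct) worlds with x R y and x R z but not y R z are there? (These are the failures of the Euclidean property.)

Enumerating: (w1,w2,w2), (w1,w3,w2), (w1,w3,w3), (w1,w3,w4), (w1,w4,w2), (w1,w4,w4), (w2,w3,w3), (w2,w3,w4), (w2,w4,w4), (w4,w3,w3).

10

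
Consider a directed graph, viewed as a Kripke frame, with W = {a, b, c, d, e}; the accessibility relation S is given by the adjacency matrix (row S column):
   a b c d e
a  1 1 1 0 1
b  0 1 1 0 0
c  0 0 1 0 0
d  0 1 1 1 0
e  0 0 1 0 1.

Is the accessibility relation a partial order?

Reflexive: yes — every world is S-related to itself.
Transitive: yes — every two-step S-path is closed by a direct edge.
Antisymmetric: yes — no distinct pair is related both ways.
So S is a partial order.

Yes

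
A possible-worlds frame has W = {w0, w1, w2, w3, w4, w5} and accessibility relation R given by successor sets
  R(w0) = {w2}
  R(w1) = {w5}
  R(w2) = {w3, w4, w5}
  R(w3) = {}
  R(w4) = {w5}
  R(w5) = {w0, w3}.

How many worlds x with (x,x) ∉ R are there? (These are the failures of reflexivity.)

6

Enumerating: w0, w1, w2, w3, w4, w5.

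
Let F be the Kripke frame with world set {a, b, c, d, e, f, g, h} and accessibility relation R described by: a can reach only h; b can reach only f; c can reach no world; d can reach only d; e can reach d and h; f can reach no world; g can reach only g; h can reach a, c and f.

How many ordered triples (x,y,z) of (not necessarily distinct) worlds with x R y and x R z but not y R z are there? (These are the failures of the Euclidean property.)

14

Enumerating: (a,h,h), (b,f,f), (e,d,h), (e,h,d), (e,h,h), (h,a,a), (h,a,c), (h,a,f), (h,c,a), (h,c,c), (h,c,f), (h,f,a), (h,f,c), (h,f,f).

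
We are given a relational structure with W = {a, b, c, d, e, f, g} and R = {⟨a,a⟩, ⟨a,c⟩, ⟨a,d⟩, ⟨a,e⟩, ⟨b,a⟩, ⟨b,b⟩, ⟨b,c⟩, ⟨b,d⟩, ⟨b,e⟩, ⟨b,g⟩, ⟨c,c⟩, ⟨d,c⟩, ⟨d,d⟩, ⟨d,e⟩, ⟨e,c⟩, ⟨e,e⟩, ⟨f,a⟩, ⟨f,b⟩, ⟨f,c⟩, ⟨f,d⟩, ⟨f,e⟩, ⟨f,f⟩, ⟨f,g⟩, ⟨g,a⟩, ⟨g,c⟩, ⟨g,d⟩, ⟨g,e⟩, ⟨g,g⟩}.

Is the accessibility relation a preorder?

Yes

Reflexive: yes — every world is R-related to itself.
Transitive: yes — every two-step R-path is closed by a direct edge.
So R is a preorder.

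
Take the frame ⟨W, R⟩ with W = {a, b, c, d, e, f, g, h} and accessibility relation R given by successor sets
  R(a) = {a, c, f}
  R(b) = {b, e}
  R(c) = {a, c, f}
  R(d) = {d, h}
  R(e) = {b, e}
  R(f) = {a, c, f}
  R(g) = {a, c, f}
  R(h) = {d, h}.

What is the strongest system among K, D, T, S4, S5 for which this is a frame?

D

Serial (axiom D): yes — every world has a successor (e.g. a R a).
Reflexive (axiom T): no — g is not related to itself.
Transitive (axiom 4): yes — every two-step R-path is closed by a direct edge.
Euclidean (axiom 5): yes — any two successors of a common world are R-related.
So F validates K, D; T would additionally require R to be reflexive. The strongest is D.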